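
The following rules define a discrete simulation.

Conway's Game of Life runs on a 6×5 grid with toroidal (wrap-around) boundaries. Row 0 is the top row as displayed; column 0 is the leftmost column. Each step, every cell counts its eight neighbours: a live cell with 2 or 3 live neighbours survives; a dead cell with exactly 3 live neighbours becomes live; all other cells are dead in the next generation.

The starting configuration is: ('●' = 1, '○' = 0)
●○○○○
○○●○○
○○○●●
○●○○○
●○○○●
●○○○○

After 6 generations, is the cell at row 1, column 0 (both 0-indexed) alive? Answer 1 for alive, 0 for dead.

step 0: ●○○○○
○○●○○
○○○●●
○●○○○
●○○○●
●○○○○
step 1: ○●○○○
○○○●●
○○●●○
○○○●○
●●○○●
●●○○○
step 2: ○●●○●
○○○●●
○○●○○
●●○●○
○●●○●
○○●○●
step 3: ○●●○●
●●○○●
●●●○○
●○○●●
○○○○●
○○○○●
step 4: ○●●○●
○○○○●
○○●○○
○○●●○
○○○○○
○○○○●
step 5: ○○○○●
●●●○○
○○●○○
○○●●○
○○○●○
●○○●○
step 6: ○○●●●
●●●●○
○○○○○
○○●●○
○○○●○
○○○●○

1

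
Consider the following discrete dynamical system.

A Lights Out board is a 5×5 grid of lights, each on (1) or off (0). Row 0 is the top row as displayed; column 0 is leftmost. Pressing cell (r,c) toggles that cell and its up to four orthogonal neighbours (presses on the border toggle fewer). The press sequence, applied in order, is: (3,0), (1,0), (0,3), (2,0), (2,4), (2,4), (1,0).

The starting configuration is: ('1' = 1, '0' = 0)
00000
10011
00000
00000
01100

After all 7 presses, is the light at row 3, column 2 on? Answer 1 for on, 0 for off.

k=0  00000
10011
00000
00000
01100
k=1  00000
10011
10000
11000
11100
k=2  10000
01011
00000
11000
11100
k=3  10111
01001
00000
11000
11100
k=4  10111
11001
11000
01000
11100
k=5  10111
11000
11011
01001
11100
k=6  10111
11001
11000
01000
11100
k=7  00111
00001
01000
01000
11100

0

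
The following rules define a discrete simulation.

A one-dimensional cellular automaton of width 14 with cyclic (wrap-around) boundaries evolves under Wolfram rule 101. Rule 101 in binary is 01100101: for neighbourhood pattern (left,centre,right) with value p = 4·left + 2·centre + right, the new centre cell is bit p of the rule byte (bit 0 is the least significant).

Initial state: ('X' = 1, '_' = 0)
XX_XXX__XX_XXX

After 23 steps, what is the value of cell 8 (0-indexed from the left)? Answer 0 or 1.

step 0: XX_XXX__XX_XXX
step 1: _XX__X___XX___
step 2: __X__X_X__X_XX
step 3: __X__XXX__XX_X
step 4: __X____X___XXX
step 5: __X_XX_X_X___X
step 6: __XX_XXXXX_X_X
step 7: ___XX____XXXXX
step 8: _X__X_XX_____X
step 9: XX__XX_X_XXX_X
step 10: _X___XXXX__XX_
step 11: _X_X____X___X_
step 12: _XXX_XX_X_X_X_
step 13: ___XX_XXXXXXX_
step 14: XX__XX______X_
step 15: _X___X_XXXX_XX
step 16: XX_X_XX___XX_X
step 17: _XXXX_X_X__XX_
step 18: ____XXXXX___X_
step 19: XXX_____X_X_X_
step 20: __X_XXX_XXXXXX
step 21: __XX__XX_____X
step 22: ___X___X_XXX_X
step 23: _X_X_X_XX__XXX

1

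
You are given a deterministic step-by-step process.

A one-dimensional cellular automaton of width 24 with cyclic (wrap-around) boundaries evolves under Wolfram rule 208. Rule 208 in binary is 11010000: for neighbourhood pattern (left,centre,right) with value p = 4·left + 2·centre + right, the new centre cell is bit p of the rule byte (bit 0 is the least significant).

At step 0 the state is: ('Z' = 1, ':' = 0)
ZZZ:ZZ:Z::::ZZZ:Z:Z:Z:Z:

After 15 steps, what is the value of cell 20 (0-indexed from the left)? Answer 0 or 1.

t=0: ZZZ:ZZ:Z::::ZZZ:Z:Z:Z:Z:
t=1: :ZZ::Z::Z::::ZZ:::::::::
t=2: ::ZZ::Z::Z::::ZZ::::::::
t=3: :::ZZ::Z::Z::::ZZ:::::::
t=4: ::::ZZ::Z::Z::::ZZ::::::
t=5: :::::ZZ::Z::Z::::ZZ:::::
t=6: ::::::ZZ::Z::Z::::ZZ::::
t=7: :::::::ZZ::Z::Z::::ZZ:::
t=8: ::::::::ZZ::Z::Z::::ZZ::
t=9: :::::::::ZZ::Z::Z::::ZZ:
t=10: ::::::::::ZZ::Z::Z::::ZZ
t=11: Z::::::::::ZZ::Z::Z::::Z
t=12: ZZ::::::::::ZZ::Z::Z::::
t=13: :ZZ::::::::::ZZ::Z::Z:::
t=14: ::ZZ::::::::::ZZ::Z::Z::
t=15: :::ZZ::::::::::ZZ::Z::Z:

0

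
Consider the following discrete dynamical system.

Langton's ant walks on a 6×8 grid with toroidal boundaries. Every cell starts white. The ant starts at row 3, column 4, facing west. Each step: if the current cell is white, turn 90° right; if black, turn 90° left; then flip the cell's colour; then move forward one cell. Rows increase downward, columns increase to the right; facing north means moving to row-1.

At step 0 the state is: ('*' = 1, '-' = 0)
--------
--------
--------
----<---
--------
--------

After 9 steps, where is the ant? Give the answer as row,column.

0) --------
--------
--------
----<---
--------
--------
1) --------
--------
----^---
----*---
--------
--------
2) --------
--------
----*>--
----*---
--------
--------
3) --------
--------
----**--
----*v--
--------
--------
4) --------
--------
----**--
----<*--
--------
--------
5) --------
--------
----**--
-----*--
----v---
--------
6) --------
--------
----**--
-----*--
---<*---
--------
7) --------
--------
----**--
---^-*--
---**---
--------
8) --------
--------
----**--
---*>*--
---**---
--------
9) --------
--------
----**--
---***--
---*v---
--------

4,4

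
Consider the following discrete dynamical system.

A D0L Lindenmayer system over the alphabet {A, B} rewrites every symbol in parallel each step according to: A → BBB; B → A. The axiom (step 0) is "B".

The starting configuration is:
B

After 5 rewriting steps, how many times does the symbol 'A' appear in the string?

gen 0: B
gen 1: A
gen 2: BBB
gen 3: AAA
gen 4: BBBBBBBBB
gen 5: AAAAAAAAA

9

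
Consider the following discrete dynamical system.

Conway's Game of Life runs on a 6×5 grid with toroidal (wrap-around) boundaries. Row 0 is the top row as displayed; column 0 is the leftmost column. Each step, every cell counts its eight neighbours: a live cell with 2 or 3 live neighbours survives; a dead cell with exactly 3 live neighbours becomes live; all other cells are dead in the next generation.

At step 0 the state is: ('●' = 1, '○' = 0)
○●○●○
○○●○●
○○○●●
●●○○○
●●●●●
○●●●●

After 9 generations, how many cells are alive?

gen 0: ○●○●○
○○●○●
○○○●●
●●○○○
●●●●●
○●●●●
gen 1: ○●○○○
●○●○●
○●●●●
○○○○○
○○○○○
○○○○○
gen 2: ●●○○○
○○○○●
○●●○●
○○●●○
○○○○○
○○○○○
gen 3: ●○○○○
○○●●●
●●●○●
○●●●○
○○○○○
○○○○○
gen 4: ○○○●●
○○●○○
○○○○○
○○○●●
○○●○○
○○○○○
gen 5: ○○○●○
○○○●○
○○○●○
○○○●○
○○○●○
○○○●○
gen 6: ○○●●●
○○●●●
○○●●●
○○●●●
○○●●●
○○●●●
gen 7: ●●○○○
●●○○○
●●○○○
●●○○○
●●○○○
●●○○○
gen 8: ○○●○●
○○●○●
○○●○●
○○●○●
○○●○●
○○●○●
gen 9: ●●●○●
●●●○●
●●●○●
●●●○●
●●●○●
●●●○●

24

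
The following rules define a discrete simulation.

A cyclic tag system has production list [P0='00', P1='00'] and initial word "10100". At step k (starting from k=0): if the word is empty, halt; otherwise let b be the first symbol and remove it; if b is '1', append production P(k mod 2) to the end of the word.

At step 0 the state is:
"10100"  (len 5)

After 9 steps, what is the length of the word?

0

k=0  "10100"  (len 5)
k=1  "010000"  (len 6)
k=2  "10000"  (len 5)
k=3  "000000"  (len 6)
k=4  "00000"  (len 5)
k=5  "0000"  (len 4)
k=6  "000"  (len 3)
k=7  "00"  (len 2)
k=8  "0"  (len 1)
k=9  (halted — word empty)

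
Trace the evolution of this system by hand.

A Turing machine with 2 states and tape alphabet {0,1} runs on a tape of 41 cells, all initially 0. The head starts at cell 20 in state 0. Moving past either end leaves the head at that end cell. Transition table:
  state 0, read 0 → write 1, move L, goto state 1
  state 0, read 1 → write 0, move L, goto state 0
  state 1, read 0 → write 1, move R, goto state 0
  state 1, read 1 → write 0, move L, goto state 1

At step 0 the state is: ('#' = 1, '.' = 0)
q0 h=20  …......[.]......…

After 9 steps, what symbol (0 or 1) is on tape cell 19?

[0] q0 h=20  …......[.]......…
[1] q1 h=19  …......[.]#.....…
[2] q0 h=20  ….....#[#]......…
[3] q0 h=19  …......[#]......…
[4] q0 h=18  …......[.]......…
[5] q1 h=17  …......[.]#.....…
[6] q0 h=18  ….....#[#]......…
[7] q0 h=17  …......[#]......…
[8] q0 h=16  …......[.]......…
[9] q1 h=15  …......[.]#.....…

0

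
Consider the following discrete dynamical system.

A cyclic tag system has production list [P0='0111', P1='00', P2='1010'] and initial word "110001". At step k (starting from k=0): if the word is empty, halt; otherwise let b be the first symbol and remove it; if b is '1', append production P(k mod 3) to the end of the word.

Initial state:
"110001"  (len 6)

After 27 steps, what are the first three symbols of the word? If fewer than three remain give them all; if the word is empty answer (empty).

111

[0] "110001"  (len 6)
[1] "100010111"  (len 9)
[2] "0001011100"  (len 10)
[3] "001011100"  (len 9)
[4] "01011100"  (len 8)
[5] "1011100"  (len 7)
[6] "0111001010"  (len 10)
[7] "111001010"  (len 9)
[8] "1100101000"  (len 10)
[9] "1001010001010"  (len 13)
[10] "0010100010100111"  (len 16)
[11] "010100010100111"  (len 15)
[12] "10100010100111"  (len 14)
[13] "01000101001110111"  (len 17)
[14] "1000101001110111"  (len 16)
[15] "0001010011101111010"  (len 19)
[16] "001010011101111010"  (len 18)
[17] "01010011101111010"  (len 17)
[18] "1010011101111010"  (len 16)
[19] "0100111011110100111"  (len 19)
[20] "100111011110100111"  (len 18)
[21] "001110111101001111010"  (len 21)
[22] "01110111101001111010"  (len 20)
[23] "1110111101001111010"  (len 19)
[24] "1101111010011110101010"  (len 22)
[25] "1011110100111101010100111"  (len 25)
[26] "01111010011110101010011100"  (len 26)
[27] "1111010011110101010011100"  (len 25)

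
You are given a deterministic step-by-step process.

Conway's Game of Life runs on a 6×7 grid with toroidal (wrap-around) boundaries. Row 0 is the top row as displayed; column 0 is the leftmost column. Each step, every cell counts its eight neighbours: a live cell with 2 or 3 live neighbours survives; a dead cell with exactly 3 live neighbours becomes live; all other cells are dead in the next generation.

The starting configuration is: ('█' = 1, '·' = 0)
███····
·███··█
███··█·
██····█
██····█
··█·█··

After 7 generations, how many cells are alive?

2

0) ███····
·███··█
███··█·
██····█
██····█
··█·█··
1) █······
···█··█
···█·█·
·····█·
··█··██
··██··█
2) █·██··█
····█·█
·····██
·····█·
··█████
████·██
3) ·······
···██··
····█·█
···█···
·······
·······
4) ·······
···███·
····██·
·······
·······
·······
5) ····█··
···█·█·
···█·█·
·······
·······
·······
6) ····█··
···█·█·
·······
·······
·······
·······
7) ····█··
····█··
·······
·······
·······
·······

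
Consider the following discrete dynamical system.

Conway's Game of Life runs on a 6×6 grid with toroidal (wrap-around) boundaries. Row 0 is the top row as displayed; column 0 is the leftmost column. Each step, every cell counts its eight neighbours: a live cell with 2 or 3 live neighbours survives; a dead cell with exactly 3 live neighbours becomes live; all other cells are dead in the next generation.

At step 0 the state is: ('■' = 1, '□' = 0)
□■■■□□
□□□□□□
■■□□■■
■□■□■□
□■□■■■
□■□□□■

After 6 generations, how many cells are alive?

[0] □■■■□□
□□□□□□
■■□□■■
■□■□■□
□■□■■■
□■□□□■
[1] ■■■□□□
□□□■■■
■■□■■□
□□■□□□
□■□■□□
□■□□□■
[2] □■■■□□
□□□□□□
■■□□□□
■□□□■□
■■□□□□
□□□□□□
[3] □□■□□□
■□□□□□
■■□□□■
□□□□□□
■■□□□■
■□□□□□
[4] □■□□□□
■□□□□■
■■□□□■
□□□□□□
■■□□□■
■□□□□■
[5] □■□□□□
□□□□□■
□■□□□■
□□□□□□
□■□□□■
□□□□□■
[6] ■□□□□□
□□□□□□
■□□□□□
□□□□□□
■□□□□□
□□□□□□

3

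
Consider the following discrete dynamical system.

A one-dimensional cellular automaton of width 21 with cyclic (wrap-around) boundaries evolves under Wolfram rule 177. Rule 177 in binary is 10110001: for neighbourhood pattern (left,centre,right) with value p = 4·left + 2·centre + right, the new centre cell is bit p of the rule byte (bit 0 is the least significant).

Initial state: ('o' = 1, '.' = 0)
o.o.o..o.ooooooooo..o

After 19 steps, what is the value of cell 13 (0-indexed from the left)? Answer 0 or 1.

1

gen 0: o.o.o..o.ooooooooo..o
gen 1: .o.o.o..o.ooooooo.o..
gen 2: ..o.o.o..o.ooooo.o.oo
gen 3: o..o.o.o..o.ooo.o.o..
gen 4: .o..o.o.o..o.o.o.o.o.
gen 5: ..o..o.o.o..o.o.o.o.o
gen 6: o..o..o.o.o..o.o.o.o.
gen 7: .o..o..o.o.o..o.o.o.o
gen 8: o.o..o..o.o.o..o.o.o.
gen 9: .o.o..o..o.o.o..o.o.o
gen 10: o.o.o..o..o.o.o..o.o.
gen 11: .o.o.o..o..o.o.o..o.o
gen 12: o.o.o.o..o..o.o.o..o.
gen 13: .o.o.o.o..o..o.o.o..o
gen 14: o.o.o.o.o..o..o.o.o..
gen 15: .o.o.o.o.o..o..o.o.o.
gen 16: ..o.o.o.o.o..o..o.o.o
gen 17: o..o.o.o.o.o..o..o.o.
gen 18: .o..o.o.o.o.o..o..o.o
gen 19: o.o..o.o.o.o.o..o..o.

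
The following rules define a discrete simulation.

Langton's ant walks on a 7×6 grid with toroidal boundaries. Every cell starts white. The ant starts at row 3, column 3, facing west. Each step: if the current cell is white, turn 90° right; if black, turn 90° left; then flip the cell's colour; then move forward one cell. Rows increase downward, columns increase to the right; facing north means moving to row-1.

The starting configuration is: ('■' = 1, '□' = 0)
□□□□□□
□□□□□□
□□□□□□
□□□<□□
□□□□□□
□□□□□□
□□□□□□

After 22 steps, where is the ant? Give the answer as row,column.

6,4

0) □□□□□□
□□□□□□
□□□□□□
□□□<□□
□□□□□□
□□□□□□
□□□□□□
1) □□□□□□
□□□□□□
□□□^□□
□□□■□□
□□□□□□
□□□□□□
□□□□□□
2) □□□□□□
□□□□□□
□□□■>□
□□□■□□
□□□□□□
□□□□□□
□□□□□□
3) □□□□□□
□□□□□□
□□□■■□
□□□■v□
□□□□□□
□□□□□□
□□□□□□
4) □□□□□□
□□□□□□
□□□■■□
□□□<■□
□□□□□□
□□□□□□
□□□□□□
5) □□□□□□
□□□□□□
□□□■■□
□□□□■□
□□□v□□
□□□□□□
□□□□□□
6) □□□□□□
□□□□□□
□□□■■□
□□□□■□
□□<■□□
□□□□□□
□□□□□□
7) □□□□□□
□□□□□□
□□□■■□
□□^□■□
□□■■□□
□□□□□□
□□□□□□
8) □□□□□□
□□□□□□
□□□■■□
□□■>■□
□□■■□□
□□□□□□
□□□□□□
9) □□□□□□
□□□□□□
□□□■■□
□□■■■□
□□■v□□
□□□□□□
□□□□□□
10) □□□□□□
□□□□□□
□□□■■□
□□■■■□
□□■□>□
□□□□□□
□□□□□□
11) □□□□□□
□□□□□□
□□□■■□
□□■■■□
□□■□■□
□□□□v□
□□□□□□
12) □□□□□□
□□□□□□
□□□■■□
□□■■■□
□□■□■□
□□□<■□
□□□□□□
13) □□□□□□
□□□□□□
□□□■■□
□□■■■□
□□■^■□
□□□■■□
□□□□□□
14) □□□□□□
□□□□□□
□□□■■□
□□■■■□
□□■■>□
□□□■■□
□□□□□□
15) □□□□□□
□□□□□□
□□□■■□
□□■■^□
□□■■□□
□□□■■□
□□□□□□
16) □□□□□□
□□□□□□
□□□■■□
□□■<□□
□□■■□□
□□□■■□
□□□□□□
17) □□□□□□
□□□□□□
□□□■■□
□□■□□□
□□■v□□
□□□■■□
□□□□□□
18) □□□□□□
□□□□□□
□□□■■□
□□■□□□
□□■□>□
□□□■■□
□□□□□□
19) □□□□□□
□□□□□□
□□□■■□
□□■□□□
□□■□■□
□□□■v□
□□□□□□
20) □□□□□□
□□□□□□
□□□■■□
□□■□□□
□□■□■□
□□□■□>
□□□□□□
21) □□□□□□
□□□□□□
□□□■■□
□□■□□□
□□■□■□
□□□■□■
□□□□□v
22) □□□□□□
□□□□□□
□□□■■□
□□■□□□
□□■□■□
□□□■□■
□□□□<■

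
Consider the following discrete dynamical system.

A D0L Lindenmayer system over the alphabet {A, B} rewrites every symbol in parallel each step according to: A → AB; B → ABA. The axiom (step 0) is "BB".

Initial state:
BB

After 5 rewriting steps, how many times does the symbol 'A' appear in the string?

t=0: BB
t=1: ABAABA
t=2: ABABAABABABAAB
t=3: ABABAABABAABABABAABABAABABAABABABA
t=4: ABABAABABAABABABAABABAABABABAABABAABABAABABABAABABAABABABAABABAABABABAABABAABABAAB
t=5: ABABAABABAABABABAABABAABABABAABABAABABAABABABAABABAABABABA…ABABAABABAABABABAABABAABABAABABABAABABAABABABAABABAABABABA  (len 198)

116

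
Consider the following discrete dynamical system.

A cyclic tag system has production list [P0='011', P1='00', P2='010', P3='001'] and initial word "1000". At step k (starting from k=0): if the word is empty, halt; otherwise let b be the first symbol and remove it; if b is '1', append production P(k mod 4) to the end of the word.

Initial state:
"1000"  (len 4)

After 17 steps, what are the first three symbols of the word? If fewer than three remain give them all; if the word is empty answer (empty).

t=0: "1000"  (len 4)
t=1: "000011"  (len 6)
t=2: "00011"  (len 5)
t=3: "0011"  (len 4)
t=4: "011"  (len 3)
t=5: "11"  (len 2)
t=6: "100"  (len 3)
t=7: "00010"  (len 5)
t=8: "0010"  (len 4)
t=9: "010"  (len 3)
t=10: "10"  (len 2)
t=11: "0010"  (len 4)
t=12: "010"  (len 3)
t=13: "10"  (len 2)
t=14: "000"  (len 3)
t=15: "00"  (len 2)
t=16: "0"  (len 1)
t=17: (halted — word empty)

(empty)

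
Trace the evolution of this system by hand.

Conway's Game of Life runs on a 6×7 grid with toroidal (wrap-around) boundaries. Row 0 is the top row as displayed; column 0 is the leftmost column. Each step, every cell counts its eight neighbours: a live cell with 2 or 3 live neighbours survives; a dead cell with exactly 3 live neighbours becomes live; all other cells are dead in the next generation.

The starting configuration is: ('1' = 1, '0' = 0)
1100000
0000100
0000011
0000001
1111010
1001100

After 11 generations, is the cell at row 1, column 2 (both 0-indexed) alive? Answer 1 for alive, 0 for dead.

1

k=0  1100000
0000100
0000011
0000001
1111010
1001100
k=1  1101100
1000011
0000011
0110100
1111010
0001100
k=2  1111000
0100000
0100100
0000100
1000010
0000011
k=3  1110001
0001000
0000000
0000110
0000110
0010110
k=4  1110111
1110000
0000100
0000110
0000001
1010100
k=5  0000110
0010100
0101110
0000110
0001101
0010100
k=6  0000110
0010000
0010000
0010001
0000000
0000000
k=7  0000000
0001000
0111000
0000000
0000000
0000000
k=8  0000000
0001000
0011000
0010000
0000000
0000000
k=9  0000000
0011000
0011000
0011000
0000000
0000000
k=10  0000000
0011000
0100100
0011000
0000000
0000000
k=11  0000000
0011000
0100100
0011000
0000000
0000000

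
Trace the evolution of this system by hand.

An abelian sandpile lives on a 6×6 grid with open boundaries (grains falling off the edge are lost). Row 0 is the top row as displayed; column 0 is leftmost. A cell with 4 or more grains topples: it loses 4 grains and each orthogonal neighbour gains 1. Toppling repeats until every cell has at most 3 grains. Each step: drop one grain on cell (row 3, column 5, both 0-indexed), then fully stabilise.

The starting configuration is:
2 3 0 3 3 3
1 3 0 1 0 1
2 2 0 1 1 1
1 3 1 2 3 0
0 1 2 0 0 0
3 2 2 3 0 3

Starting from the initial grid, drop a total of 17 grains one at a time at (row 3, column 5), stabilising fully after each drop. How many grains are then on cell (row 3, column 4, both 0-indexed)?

2

k=0  2 3 0 3 3 3
1 3 0 1 0 1
2 2 0 1 1 1
1 3 1 2 3 0
0 1 2 0 0 0
3 2 2 3 0 3
k=1  2 3 0 3 3 3
1 3 0 1 0 1
2 2 0 1 1 1
1 3 1 2 3 1
0 1 2 0 0 0
3 2 2 3 0 3
k=2  2 3 0 3 3 3
1 3 0 1 0 1
2 2 0 1 1 1
1 3 1 2 3 2
0 1 2 0 0 0
3 2 2 3 0 3
k=3  2 3 0 3 3 3
1 3 0 1 0 1
2 2 0 1 1 1
1 3 1 2 3 3
0 1 2 0 0 0
3 2 2 3 0 3
k=4  2 3 0 3 3 3
1 3 0 1 0 1
2 2 0 1 2 2
1 3 1 3 0 1
0 1 2 0 1 1
3 2 2 3 0 3
k=5  2 3 0 3 3 3
1 3 0 1 0 1
2 2 0 1 2 2
1 3 1 3 0 2
0 1 2 0 1 1
3 2 2 3 0 3
k=6  2 3 0 3 3 3
1 3 0 1 0 1
2 2 0 1 2 2
1 3 1 3 0 3
0 1 2 0 1 1
3 2 2 3 0 3
k=7  2 3 0 3 3 3
1 3 0 1 0 1
2 2 0 1 2 3
1 3 1 3 1 0
0 1 2 0 1 2
3 2 2 3 0 3
k=8  2 3 0 3 3 3
1 3 0 1 0 1
2 2 0 1 2 3
1 3 1 3 1 1
0 1 2 0 1 2
3 2 2 3 0 3
k=9  2 3 0 3 3 3
1 3 0 1 0 1
2 2 0 1 2 3
1 3 1 3 1 2
0 1 2 0 1 2
3 2 2 3 0 3
k=10  2 3 0 3 3 3
1 3 0 1 0 1
2 2 0 1 2 3
1 3 1 3 1 3
0 1 2 0 1 2
3 2 2 3 0 3
k=11  2 3 0 3 3 3
1 3 0 1 0 2
2 2 0 1 3 0
1 3 1 3 2 1
0 1 2 0 1 3
3 2 2 3 0 3
k=12  2 3 0 3 3 3
1 3 0 1 0 2
2 2 0 1 3 0
1 3 1 3 2 2
0 1 2 0 1 3
3 2 2 3 0 3
k=13  2 3 0 3 3 3
1 3 0 1 0 2
2 2 0 1 3 0
1 3 1 3 2 3
0 1 2 0 1 3
3 2 2 3 0 3
k=14  2 3 0 3 3 3
1 3 0 1 0 2
2 2 0 1 3 1
1 3 1 3 3 1
0 1 2 0 2 1
3 2 2 3 1 0
k=15  2 3 0 3 3 3
1 3 0 1 0 2
2 2 0 1 3 1
1 3 1 3 3 2
0 1 2 0 2 1
3 2 2 3 1 0
k=16  2 3 0 3 3 3
1 3 0 1 0 2
2 2 0 1 3 1
1 3 1 3 3 3
0 1 2 0 2 1
3 2 2 3 1 0
k=17  2 3 0 3 3 3
1 3 0 1 1 2
2 2 0 3 0 3
1 3 2 0 2 1
0 1 2 1 3 2
3 2 2 3 1 0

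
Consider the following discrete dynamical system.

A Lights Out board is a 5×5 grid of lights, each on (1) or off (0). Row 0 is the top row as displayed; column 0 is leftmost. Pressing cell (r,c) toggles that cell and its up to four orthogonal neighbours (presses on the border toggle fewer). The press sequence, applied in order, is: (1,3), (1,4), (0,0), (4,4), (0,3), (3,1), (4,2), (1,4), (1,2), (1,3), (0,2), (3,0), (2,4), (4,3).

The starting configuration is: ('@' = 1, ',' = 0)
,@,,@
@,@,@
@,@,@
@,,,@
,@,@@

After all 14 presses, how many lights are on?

[0] ,@,,@
@,@,@
@,@,@
@,,,@
,@,@@
[1] ,@,@@
@,,@,
@,@@@
@,,,@
,@,@@
[2] ,@,@,
@,,,@
@,@@,
@,,,@
,@,@@
[3] @,,@,
,,,,@
@,@@,
@,,,@
,@,@@
[4] @,,@,
,,,,@
@,@@,
@,,,,
,@,,,
[5] @,@,@
,,,@@
@,@@,
@,,,,
,@,,,
[6] @,@,@
,,,@@
@@@@,
,@@,,
,,,,,
[7] @,@,@
,,,@@
@@@@,
,@,,,
,@@@,
[8] @,@,,
,,,,,
@@@@@
,@,,,
,@@@,
[9] @,,,,
,@@@,
@@,@@
,@,,,
,@@@,
[10] @,,@,
,@,,@
@@,,@
,@,,,
,@@@,
[11] @@@,,
,@@,@
@@,,@
,@,,,
,@@@,
[12] @@@,,
,@@,@
,@,,@
@,,,,
@@@@,
[13] @@@,,
,@@,,
,@,@,
@,,,@
@@@@,
[14] @@@,,
,@@,,
,@,@,
@,,@@
@@,,@

13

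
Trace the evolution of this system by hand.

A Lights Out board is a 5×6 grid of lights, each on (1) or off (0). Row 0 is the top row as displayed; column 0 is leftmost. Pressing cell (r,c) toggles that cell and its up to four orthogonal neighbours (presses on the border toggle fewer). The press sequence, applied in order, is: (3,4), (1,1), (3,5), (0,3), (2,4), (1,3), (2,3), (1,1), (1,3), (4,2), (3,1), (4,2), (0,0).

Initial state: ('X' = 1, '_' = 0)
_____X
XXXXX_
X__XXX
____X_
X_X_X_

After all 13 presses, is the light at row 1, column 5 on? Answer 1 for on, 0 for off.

0

step 0: _____X
XXXXX_
X__XXX
____X_
X_X_X_
step 1: _____X
XXXXX_
X__X_X
___X_X
X_X___
step 2: _X___X
___XX_
XX_X_X
___X_X
X_X___
step 3: _X___X
___XX_
XX_X__
___XX_
X_X__X
step 4: _XXXXX
____X_
XX_X__
___XX_
X_X__X
step 5: _XXXXX
______
XX__XX
___X__
X_X__X
step 6: _XX_XX
__XXX_
XX_XXX
___X__
X_X__X
step 7: _XX_XX
__X_X_
XXX__X
______
X_X__X
step 8: __X_XX
XX__X_
X_X__X
______
X_X__X
step 9: __XXXX
XXXX__
X_XX_X
______
X_X__X
step 10: __XXXX
XXXX__
X_XX_X
__X___
XX_X_X
step 11: __XXXX
XXXX__
XXXX_X
XX____
X__X_X
step 12: __XXXX
XXXX__
XXXX_X
XXX___
XXX__X
step 13: XXXXXX
_XXX__
XXXX_X
XXX___
XXX__X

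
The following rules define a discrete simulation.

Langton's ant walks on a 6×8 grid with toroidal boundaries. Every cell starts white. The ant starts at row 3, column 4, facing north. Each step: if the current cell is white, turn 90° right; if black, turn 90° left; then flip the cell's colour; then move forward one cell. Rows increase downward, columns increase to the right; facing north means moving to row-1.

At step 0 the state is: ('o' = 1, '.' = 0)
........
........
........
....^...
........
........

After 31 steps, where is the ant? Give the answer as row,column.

t=0: ........
........
........
....^...
........
........
t=1: ........
........
........
....o>..
........
........
t=2: ........
........
........
....oo..
.....v..
........
t=3: ........
........
........
....oo..
....<o..
........
t=4: ........
........
........
....^o..
....oo..
........
t=5: ........
........
........
...<.o..
....oo..
........
t=6: ........
........
...^....
...o.o..
....oo..
........
t=7: ........
........
...o>...
...o.o..
....oo..
........
t=8: ........
........
...oo...
...ovo..
....oo..
........
t=9: ........
........
...oo...
...<oo..
....oo..
........
t=10: ........
........
...oo...
....oo..
...voo..
........
t=11: ........
........
...oo...
....oo..
..<ooo..
........
t=12: ........
........
...oo...
..^.oo..
..oooo..
........
t=13: ........
........
...oo...
..o>oo..
..oooo..
........
t=14: ........
........
...oo...
..oooo..
..ovoo..
........
t=15: ........
........
...oo...
..oooo..
..o.>o..
........
t=16: ........
........
...oo...
..oo^o..
..o..o..
........
t=17: ........
........
...oo...
..o<.o..
..o..o..
........
t=18: ........
........
...oo...
..o..o..
..ov.o..
........
t=19: ........
........
...oo...
..o..o..
..<o.o..
........
t=20: ........
........
...oo...
..o..o..
...o.o..
..v.....
t=21: ........
........
...oo...
..o..o..
...o.o..
.<o.....
t=22: ........
........
...oo...
..o..o..
.^.o.o..
.oo.....
t=23: ........
........
...oo...
..o..o..
.o>o.o..
.oo.....
t=24: ........
........
...oo...
..o..o..
.ooo.o..
.ov.....
t=25: ........
........
...oo...
..o..o..
.ooo.o..
.o.>....
t=26: ...v....
........
...oo...
..o..o..
.ooo.o..
.o.o....
t=27: ..<o....
........
...oo...
..o..o..
.ooo.o..
.o.o....
t=28: ..oo....
........
...oo...
..o..o..
.ooo.o..
.o^o....
t=29: ..oo....
........
...oo...
..o..o..
.ooo.o..
.oo>....
t=30: ..oo....
........
...oo...
..o..o..
.oo^.o..
.oo.....
t=31: ..oo....
........
...oo...
..o..o..
.o<..o..
.oo.....

4,2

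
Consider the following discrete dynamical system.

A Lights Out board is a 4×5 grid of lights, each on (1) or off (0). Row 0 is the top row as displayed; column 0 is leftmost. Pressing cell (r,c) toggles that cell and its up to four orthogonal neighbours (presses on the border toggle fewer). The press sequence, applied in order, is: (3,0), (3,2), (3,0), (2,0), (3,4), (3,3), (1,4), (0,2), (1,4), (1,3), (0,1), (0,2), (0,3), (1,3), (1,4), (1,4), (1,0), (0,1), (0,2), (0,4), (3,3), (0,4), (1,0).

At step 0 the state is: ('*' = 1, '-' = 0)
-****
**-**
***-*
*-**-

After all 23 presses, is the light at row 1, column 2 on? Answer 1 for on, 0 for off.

1

t=0: -****
**-**
***-*
*-**-
t=1: -****
**-**
-**-*
-***-
t=2: -****
**-**
-*--*
-----
t=3: -****
**-**
**--*
**---
t=4: -****
-*-**
----*
-*---
t=5: -****
-*-**
-----
-*-**
t=6: -****
-*-**
---*-
-**--
t=7: -***-
-*---
---**
-**--
t=8: -----
-**--
---**
-**--
t=9: ----*
-****
---*-
-**--
t=10: ---**
-*---
-----
-**--
t=11: *****
-----
-----
-**--
t=12: *---*
--*--
-----
-**--
t=13: *-**-
--**-
-----
-**--
t=14: *-*--
----*
---*-
-**--
t=15: *-*-*
---*-
---**
-**--
t=16: *-*--
----*
---*-
-**--
t=17: --*--
**--*
*--*-
-**--
t=18: **---
*---*
*--*-
-**--
t=19: *-**-
*-*-*
*--*-
-**--
t=20: *-*-*
*-*--
*--*-
-**--
t=21: *-*-*
*-*--
*----
-*-**
t=22: *-**-
*-*-*
*----
-*-**
t=23: --**-
-**-*
-----
-*-**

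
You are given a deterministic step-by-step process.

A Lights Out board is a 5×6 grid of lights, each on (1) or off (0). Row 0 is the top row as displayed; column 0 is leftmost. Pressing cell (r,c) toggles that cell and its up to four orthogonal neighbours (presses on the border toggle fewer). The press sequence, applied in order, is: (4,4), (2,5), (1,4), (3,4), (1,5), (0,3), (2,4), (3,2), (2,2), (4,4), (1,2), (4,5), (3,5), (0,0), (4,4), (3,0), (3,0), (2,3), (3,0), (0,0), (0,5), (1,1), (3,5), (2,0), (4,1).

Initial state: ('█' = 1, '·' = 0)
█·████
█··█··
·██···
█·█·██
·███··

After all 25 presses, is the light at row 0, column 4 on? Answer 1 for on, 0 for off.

t=0: █·████
█··█··
·██···
█·█·██
·███··
t=1: █·████
█··█··
·██···
█·█··█
·██·██
t=2: █·████
█··█·█
·██·██
█·█···
·██·██
t=3: █·██·█
█···█·
·██··█
█·█···
·██·██
t=4: █·██·█
█···█·
·██·██
█·████
·██··█
t=5: █·██··
█····█
·██·█·
█·████
·██··█
t=6: █···█·
█··█·█
·██·█·
█·████
·██··█
t=7: █···█·
█··███
·███·█
█·██·█
·██··█
t=8: █···█·
█··███
·█·█·█
██···█
·█···█
t=9: █···█·
█·████
··█··█
███··█
·█···█
t=10: █···█·
█·████
··█··█
███·██
·█·██·
t=11: █·█·█·
██··██
·····█
███·██
·█·██·
t=12: █·█·█·
██··██
·····█
███·█·
·█·█·█
t=13: █·█·█·
██··██
······
███··█
·█·█··
t=14: ·██·█·
·█··██
······
███··█
·█·█··
t=15: ·██·█·
·█··██
······
███·██
·█··██
t=16: ·██·█·
·█··██
█·····
··█·██
██··██
t=17: ·██·█·
·█··██
······
███·██
·█··██
t=18: ·██·█·
·█·███
··███·
██████
·█··██
t=19: ·██·█·
·█·███
█·███·
··████
██··██
t=20: █·█·█·
██·███
█·███·
··████
██··██
t=21: █·█··█
██·██·
█·███·
··████
██··██
t=22: ███··█
··███·
█████·
··████
██··██
t=23: ███··█
··███·
██████
··██··
██··█·
t=24: ███··█
█·███·
··████
█·██··
██··█·
t=25: ███··█
█·███·
··████
████··
··█·█·

0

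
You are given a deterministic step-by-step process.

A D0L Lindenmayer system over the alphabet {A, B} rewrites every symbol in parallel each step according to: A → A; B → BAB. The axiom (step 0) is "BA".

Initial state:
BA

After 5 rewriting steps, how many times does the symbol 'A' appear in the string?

32

0) BA
1) BABA
2) BABABABA
3) BABABABABABABABA
4) BABABABABABABABABABABABABABABABA
5) BABABABABABABABABABABABABABABABABABABABABABABABABABABABABABABABA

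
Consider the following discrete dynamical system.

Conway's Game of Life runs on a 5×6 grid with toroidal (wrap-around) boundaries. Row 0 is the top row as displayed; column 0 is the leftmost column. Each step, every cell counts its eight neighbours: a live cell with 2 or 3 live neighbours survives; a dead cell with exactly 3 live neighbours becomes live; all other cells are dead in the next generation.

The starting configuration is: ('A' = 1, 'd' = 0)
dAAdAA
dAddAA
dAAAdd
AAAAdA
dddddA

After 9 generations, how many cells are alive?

2

t=0: dAAdAA
dAddAA
dAAAdd
AAAAdA
dddddA
t=1: dAAAdd
dddddA
dddddd
dddAdA
dddddd
t=2: ddAddd
ddAddd
ddddAd
dddddd
dddAAd
t=3: ddAddd
dddAdd
dddddd
dddAAd
dddAdd
t=4: ddAAdd
dddddd
dddAAd
dddAAd
ddAAAd
t=5: ddAdAd
ddAdAd
dddAAd
dddddA
dddddd
t=6: dddddd
ddAdAA
dddAAA
ddddAd
dddddd
t=7: dddddd
dddddA
dddddd
dddAAA
dddddd
t=8: dddddd
dddddd
dddddA
ddddAd
ddddAd
t=9: dddddd
dddddd
dddddd
ddddAA
dddddd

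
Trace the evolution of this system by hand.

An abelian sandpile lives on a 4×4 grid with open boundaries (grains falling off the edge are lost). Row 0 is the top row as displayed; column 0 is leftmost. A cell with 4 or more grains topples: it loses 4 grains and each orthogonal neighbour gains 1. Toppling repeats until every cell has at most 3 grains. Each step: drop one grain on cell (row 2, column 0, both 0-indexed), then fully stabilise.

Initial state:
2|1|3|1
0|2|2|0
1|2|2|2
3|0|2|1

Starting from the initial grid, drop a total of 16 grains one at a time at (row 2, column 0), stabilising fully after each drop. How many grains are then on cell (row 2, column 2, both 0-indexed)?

t=0: 2|1|3|1
0|2|2|0
1|2|2|2
3|0|2|1
t=1: 2|1|3|1
0|2|2|0
2|2|2|2
3|0|2|1
t=2: 2|1|3|1
0|2|2|0
3|2|2|2
3|0|2|1
t=3: 2|1|3|1
1|2|2|0
1|3|2|2
0|1|2|1
t=4: 2|1|3|1
1|2|2|0
2|3|2|2
0|1|2|1
t=5: 2|1|3|1
1|2|2|0
3|3|2|2
0|1|2|1
t=6: 2|1|3|1
2|3|2|0
1|0|3|2
1|2|2|1
t=7: 2|1|3|1
2|3|2|0
2|0|3|2
1|2|2|1
t=8: 2|1|3|1
2|3|2|0
3|0|3|2
1|2|2|1
t=9: 2|1|3|1
3|3|2|0
0|1|3|2
2|2|2|1
t=10: 2|1|3|1
3|3|2|0
1|1|3|2
2|2|2|1
t=11: 2|1|3|1
3|3|2|0
2|1|3|2
2|2|2|1
t=12: 2|1|3|1
3|3|2|0
3|1|3|2
2|2|2|1
t=13: 3|2|3|1
1|0|3|0
1|3|3|2
3|2|2|1
t=14: 3|2|3|1
1|0|3|0
2|3|3|2
3|2|2|1
t=15: 3|2|3|1
1|0|3|0
3|3|3|2
3|2|2|1
t=16: 3|3|0|2
2|2|1|1
2|2|2|3
1|1|0|2

2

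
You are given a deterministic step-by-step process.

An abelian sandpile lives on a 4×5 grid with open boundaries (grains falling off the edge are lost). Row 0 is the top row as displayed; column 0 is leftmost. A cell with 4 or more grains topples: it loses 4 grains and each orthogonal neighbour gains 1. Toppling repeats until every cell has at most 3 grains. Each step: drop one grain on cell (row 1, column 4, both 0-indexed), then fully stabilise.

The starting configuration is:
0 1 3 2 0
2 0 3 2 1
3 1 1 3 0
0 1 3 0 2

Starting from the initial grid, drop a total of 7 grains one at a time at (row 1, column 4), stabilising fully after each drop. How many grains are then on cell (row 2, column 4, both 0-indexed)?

3

t=0: 0 1 3 2 0
2 0 3 2 1
3 1 1 3 0
0 1 3 0 2
t=1: 0 1 3 2 0
2 0 3 2 2
3 1 1 3 0
0 1 3 0 2
t=2: 0 1 3 2 0
2 0 3 2 3
3 1 1 3 0
0 1 3 0 2
t=3: 0 1 3 2 1
2 0 3 3 0
3 1 1 3 1
0 1 3 0 2
t=4: 0 1 3 2 1
2 0 3 3 1
3 1 1 3 1
0 1 3 0 2
t=5: 0 1 3 2 1
2 0 3 3 2
3 1 1 3 1
0 1 3 0 2
t=6: 0 1 3 2 1
2 0 3 3 3
3 1 1 3 1
0 1 3 0 2
t=7: 0 2 1 0 3
2 1 1 3 1
3 1 3 0 3
0 1 3 1 2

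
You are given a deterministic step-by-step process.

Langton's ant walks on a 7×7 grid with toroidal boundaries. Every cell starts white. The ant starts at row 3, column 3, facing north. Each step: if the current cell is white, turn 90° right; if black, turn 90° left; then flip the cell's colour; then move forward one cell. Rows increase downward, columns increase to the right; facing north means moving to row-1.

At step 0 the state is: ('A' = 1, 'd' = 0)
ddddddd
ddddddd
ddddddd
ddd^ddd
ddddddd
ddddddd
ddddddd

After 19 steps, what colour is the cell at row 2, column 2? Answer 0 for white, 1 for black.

step 0: ddddddd
ddddddd
ddddddd
ddd^ddd
ddddddd
ddddddd
ddddddd
step 1: ddddddd
ddddddd
ddddddd
dddA>dd
ddddddd
ddddddd
ddddddd
step 2: ddddddd
ddddddd
ddddddd
dddAAdd
ddddvdd
ddddddd
ddddddd
step 3: ddddddd
ddddddd
ddddddd
dddAAdd
ddd<Add
ddddddd
ddddddd
step 4: ddddddd
ddddddd
ddddddd
ddd^Add
dddAAdd
ddddddd
ddddddd
step 5: ddddddd
ddddddd
ddddddd
dd<dAdd
dddAAdd
ddddddd
ddddddd
step 6: ddddddd
ddddddd
dd^dddd
ddAdAdd
dddAAdd
ddddddd
ddddddd
step 7: ddddddd
ddddddd
ddA>ddd
ddAdAdd
dddAAdd
ddddddd
ddddddd
step 8: ddddddd
ddddddd
ddAAddd
ddAvAdd
dddAAdd
ddddddd
ddddddd
step 9: ddddddd
ddddddd
ddAAddd
dd<AAdd
dddAAdd
ddddddd
ddddddd
step 10: ddddddd
ddddddd
ddAAddd
dddAAdd
ddvAAdd
ddddddd
ddddddd
step 11: ddddddd
ddddddd
ddAAddd
dddAAdd
d<AAAdd
ddddddd
ddddddd
step 12: ddddddd
ddddddd
ddAAddd
d^dAAdd
dAAAAdd
ddddddd
ddddddd
step 13: ddddddd
ddddddd
ddAAddd
dA>AAdd
dAAAAdd
ddddddd
ddddddd
step 14: ddddddd
ddddddd
ddAAddd
dAAAAdd
dAvAAdd
ddddddd
ddddddd
step 15: ddddddd
ddddddd
ddAAddd
dAAAAdd
dAd>Add
ddddddd
ddddddd
step 16: ddddddd
ddddddd
ddAAddd
dAA^Add
dAddAdd
ddddddd
ddddddd
step 17: ddddddd
ddddddd
ddAAddd
dA<dAdd
dAddAdd
ddddddd
ddddddd
step 18: ddddddd
ddddddd
ddAAddd
dAddAdd
dAvdAdd
ddddddd
ddddddd
step 19: ddddddd
ddddddd
ddAAddd
dAddAdd
d<AdAdd
ddddddd
ddddddd

1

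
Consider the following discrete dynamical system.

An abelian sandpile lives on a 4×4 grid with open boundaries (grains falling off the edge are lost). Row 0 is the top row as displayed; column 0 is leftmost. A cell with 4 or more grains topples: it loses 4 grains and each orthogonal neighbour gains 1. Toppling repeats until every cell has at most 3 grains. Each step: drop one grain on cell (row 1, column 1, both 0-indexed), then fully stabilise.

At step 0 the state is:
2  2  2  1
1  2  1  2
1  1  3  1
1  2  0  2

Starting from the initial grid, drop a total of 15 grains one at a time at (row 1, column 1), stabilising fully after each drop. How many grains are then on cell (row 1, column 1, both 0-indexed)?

gen 0: 2  2  2  1
1  2  1  2
1  1  3  1
1  2  0  2
gen 1: 2  2  2  1
1  3  1  2
1  1  3  1
1  2  0  2
gen 2: 2  3  2  1
2  0  2  2
1  2  3  1
1  2  0  2
gen 3: 2  3  2  1
2  1  2  2
1  2  3  1
1  2  0  2
gen 4: 2  3  2  1
2  2  2  2
1  2  3  1
1  2  0  2
gen 5: 2  3  2  1
2  3  2  2
1  2  3  1
1  2  0  2
gen 6: 3  0  3  1
3  1  3  2
1  3  3  1
1  2  0  2
gen 7: 3  0  3  1
3  2  3  2
1  3  3  1
1  2  0  2
gen 8: 3  0  3  1
3  3  3  2
1  3  3  1
1  2  0  2
gen 9: 0  3  0  2
1  3  2  3
3  1  1  2
1  3  1  2
gen 10: 1  0  1  2
2  1  3  3
3  2  1  2
1  3  1  2
gen 11: 1  0  1  2
2  2  3  3
3  2  1  2
1  3  1  2
gen 12: 1  0  1  2
2  3  3  3
3  2  1  2
1  3  1  2
gen 13: 1  1  2  3
3  1  1  0
3  3  2  3
1  3  1  2
gen 14: 1  1  2  3
3  2  1  0
3  3  2  3
1  3  1  2
gen 15: 1  1  2  3
3  3  1  0
3  3  2  3
1  3  1  2

3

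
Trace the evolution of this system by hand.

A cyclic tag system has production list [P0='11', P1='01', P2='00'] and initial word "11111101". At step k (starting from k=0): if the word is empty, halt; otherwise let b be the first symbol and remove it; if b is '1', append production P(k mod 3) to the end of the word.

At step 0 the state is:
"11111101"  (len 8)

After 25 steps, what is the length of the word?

gen 0: "11111101"  (len 8)
gen 1: "111110111"  (len 9)
gen 2: "1111011101"  (len 10)
gen 3: "11101110100"  (len 11)
gen 4: "110111010011"  (len 12)
gen 5: "1011101001101"  (len 13)
gen 6: "01110100110100"  (len 14)
gen 7: "1110100110100"  (len 13)
gen 8: "11010011010001"  (len 14)
gen 9: "101001101000100"  (len 15)
gen 10: "0100110100010011"  (len 16)
gen 11: "100110100010011"  (len 15)
gen 12: "0011010001001100"  (len 16)
gen 13: "011010001001100"  (len 15)
gen 14: "11010001001100"  (len 14)
gen 15: "101000100110000"  (len 15)
gen 16: "0100010011000011"  (len 16)
gen 17: "100010011000011"  (len 15)
gen 18: "0001001100001100"  (len 16)
gen 19: "001001100001100"  (len 15)
gen 20: "01001100001100"  (len 14)
gen 21: "1001100001100"  (len 13)
gen 22: "00110000110011"  (len 14)
gen 23: "0110000110011"  (len 13)
gen 24: "110000110011"  (len 12)
gen 25: "1000011001111"  (len 13)

13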